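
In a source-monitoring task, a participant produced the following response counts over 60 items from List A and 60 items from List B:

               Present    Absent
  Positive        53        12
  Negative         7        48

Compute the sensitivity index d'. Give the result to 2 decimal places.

d' = 2.03

H = 53/60 = 0.8833
FA = 12/60 = 0.2000
z(0.8833) = 1.1916, z(0.2000) = -0.8416
d' = z(H) − z(FA) = 1.1916 − (-0.8416) = 2.0332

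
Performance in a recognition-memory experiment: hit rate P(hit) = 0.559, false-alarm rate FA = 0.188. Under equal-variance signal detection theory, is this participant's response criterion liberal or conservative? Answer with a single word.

z(H) = 0.148, z(FA) = -0.885
c = −½·(z(H) + z(FA)) = 0.3685
c > 0 → conservative criterion (biased toward responding “no”).

conservative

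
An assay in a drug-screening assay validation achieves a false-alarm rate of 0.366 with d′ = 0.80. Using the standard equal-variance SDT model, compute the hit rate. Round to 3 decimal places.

hit rate = 0.676

z(false-alarm rate) = z(0.366) = -0.3425
z(H) = z(FA) + d' = -0.3425 + 0.80 = 0.4575
hit rate = Φ(0.4575) = 0.6763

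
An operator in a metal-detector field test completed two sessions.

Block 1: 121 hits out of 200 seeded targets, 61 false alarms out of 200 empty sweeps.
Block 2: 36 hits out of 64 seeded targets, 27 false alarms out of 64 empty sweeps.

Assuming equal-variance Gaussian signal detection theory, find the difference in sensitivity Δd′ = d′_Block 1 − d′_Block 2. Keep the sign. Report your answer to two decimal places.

Block 1: z(0.6050) = 0.266, z(0.3050) = -0.510, d' = 0.776
Block 2: z(0.5625) = 0.157, z(0.4219) = -0.197, d' = 0.354
Δd' = d'_Block 1 − d'_Block 2 = 0.776 − 0.354 = 0.422
Block 1 has the higher sensitivity.

Δd′ = 0.42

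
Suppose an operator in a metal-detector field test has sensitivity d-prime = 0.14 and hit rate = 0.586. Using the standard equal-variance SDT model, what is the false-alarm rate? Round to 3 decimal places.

false-alarm rate = 0.531

z(hit rate) = z(0.586) = 0.2173
z(FA) = z(H) − d' = 0.2173 − 0.14 = 0.0773
false-alarm rate = Φ(0.0773) = 0.5308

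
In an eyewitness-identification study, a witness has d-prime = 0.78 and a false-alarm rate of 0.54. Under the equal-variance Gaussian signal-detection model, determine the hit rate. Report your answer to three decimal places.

hit rate = 0.811

z(false-alarm rate) = z(0.54) = 0.1004
z(H) = z(FA) + d' = 0.1004 + 0.78 = 0.8804
hit rate = Φ(0.8804) = 0.8107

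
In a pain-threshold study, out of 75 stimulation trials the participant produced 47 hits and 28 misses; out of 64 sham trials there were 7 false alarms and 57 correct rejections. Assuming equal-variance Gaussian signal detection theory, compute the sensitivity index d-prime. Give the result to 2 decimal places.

H = 47/75 = 0.6267
FA = 7/64 = 0.1094
Φ⁻¹(H) = Φ⁻¹(0.6267) = 0.3231
Φ⁻¹(FA) = Φ⁻¹(0.1094) = -1.2297
d' = z(H) − z(FA) = 0.3231 − (-1.2297) = 1.5528

d-prime = 1.55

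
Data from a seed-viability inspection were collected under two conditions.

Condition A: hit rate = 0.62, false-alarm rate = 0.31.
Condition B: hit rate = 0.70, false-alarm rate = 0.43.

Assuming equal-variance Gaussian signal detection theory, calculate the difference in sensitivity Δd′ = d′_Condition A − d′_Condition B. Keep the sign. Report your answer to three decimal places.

Δd′ = 0.101

Condition A: z(0.62) = 0.3055, z(0.31) = -0.4959, d' = 0.8014
Condition B: z(0.70) = 0.5244, z(0.43) = -0.1764, d' = 0.7008
Δd' = d'_Condition A − d'_Condition B = 0.8014 − 0.7008 = 0.1006
Condition A has the higher sensitivity.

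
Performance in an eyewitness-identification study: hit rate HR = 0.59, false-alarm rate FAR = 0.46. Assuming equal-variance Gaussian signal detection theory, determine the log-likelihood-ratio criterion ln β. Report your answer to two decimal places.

ln β = -0.02

z(H) = 0.228
z(FA) = -0.100
ln β = −½·[z(H)² − z(FA)²] = −0.5 × (0.052 − 0.010) = -0.021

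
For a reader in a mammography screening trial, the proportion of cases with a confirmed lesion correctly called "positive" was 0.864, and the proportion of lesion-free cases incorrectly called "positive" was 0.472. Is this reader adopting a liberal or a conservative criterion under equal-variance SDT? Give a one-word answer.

liberal

z(H) = 1.098, z(FA) = -0.070
c = −½·(z(H) + z(FA)) = -0.514
c < 0 → liberal criterion (biased toward responding “yes”).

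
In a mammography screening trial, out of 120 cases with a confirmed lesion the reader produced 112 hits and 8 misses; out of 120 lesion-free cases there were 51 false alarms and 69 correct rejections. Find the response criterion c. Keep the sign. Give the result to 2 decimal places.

c = -0.66

H = 112/120 = 0.9333
FA = 51/120 = 0.4250
z(H) = 1.501
z(FA) = -0.189
c = −½·[z(H) + z(FA)] = −0.5 × (1.501 + (-0.189)) = -0.656
c < 0: the reader has a liberal response bias.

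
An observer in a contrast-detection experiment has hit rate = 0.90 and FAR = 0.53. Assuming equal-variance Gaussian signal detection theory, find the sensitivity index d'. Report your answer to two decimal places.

d' = 1.21

Φ⁻¹(H) = Φ⁻¹(0.90) = 1.282
Φ⁻¹(FA) = Φ⁻¹(0.53) = 0.075
d' = z(H) − z(FA) = 1.282 − 0.075 = 1.207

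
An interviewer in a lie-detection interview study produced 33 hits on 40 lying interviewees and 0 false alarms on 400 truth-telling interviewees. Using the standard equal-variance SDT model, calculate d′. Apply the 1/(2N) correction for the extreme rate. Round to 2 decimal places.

d′ = 3.96

The false-alarm rate is 0/400 = 0, so apply the 1/(2N) correction: FA → 1/(2·400) = 0.00125.
z(H) = z(0.82500) = 0.935
z(FA) = z(0.00125) = -3.023
d' = 0.935 − (-3.023) = 3.958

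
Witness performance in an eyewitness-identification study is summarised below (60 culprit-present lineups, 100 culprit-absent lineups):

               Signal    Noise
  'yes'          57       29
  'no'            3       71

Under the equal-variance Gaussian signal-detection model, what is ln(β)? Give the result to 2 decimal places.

ln β = -1.20

H = 57/60 = 0.9500
FA = 29/100 = 0.2900
Φ⁻¹(H) = Φ⁻¹(0.9500) = 1.645
Φ⁻¹(FA) = Φ⁻¹(0.2900) = -0.553
ln β = −½·[z(H)² − z(FA)²] = −0.5 × (2.706 − 0.306) = -1.200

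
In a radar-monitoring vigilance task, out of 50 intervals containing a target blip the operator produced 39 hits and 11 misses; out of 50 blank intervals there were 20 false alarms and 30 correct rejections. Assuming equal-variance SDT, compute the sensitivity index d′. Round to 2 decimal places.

H = 39/50 = 0.7800
FA = 20/50 = 0.4000
z(0.7800) = 0.7722, z(0.4000) = -0.2533
d' = z(H) − z(FA) = 0.7722 − (-0.2533) = 1.0255

d′ = 1.03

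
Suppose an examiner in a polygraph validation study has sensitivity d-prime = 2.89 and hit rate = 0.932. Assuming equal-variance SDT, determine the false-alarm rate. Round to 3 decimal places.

z(hit rate) = z(0.932) = 1.4909
z(FA) = z(H) − d' = 1.4909 − 2.89 = -1.3991
false-alarm rate = Φ(-1.3991) = 0.0809

false-alarm rate = 0.081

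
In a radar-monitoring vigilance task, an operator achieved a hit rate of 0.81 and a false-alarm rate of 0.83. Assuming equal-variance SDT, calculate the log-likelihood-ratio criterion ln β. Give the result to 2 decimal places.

Φ⁻¹(H) = Φ⁻¹(0.81) = 0.878
Φ⁻¹(FA) = Φ⁻¹(0.83) = 0.954
ln β = −½·[z(H)² − z(FA)²] = −0.5 × (0.771 − 0.910) = 0.0695

ln β = 0.07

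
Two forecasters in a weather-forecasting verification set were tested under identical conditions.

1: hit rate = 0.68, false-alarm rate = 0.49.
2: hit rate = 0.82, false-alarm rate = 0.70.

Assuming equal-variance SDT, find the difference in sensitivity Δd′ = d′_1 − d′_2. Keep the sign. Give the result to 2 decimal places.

Δd′ = 0.10

1: z(0.68) = 0.468, z(0.49) = -0.025, d' = 0.493
2: z(0.82) = 0.915, z(0.70) = 0.524, d' = 0.391
Δd' = d'_1 − d'_2 = 0.493 − 0.391 = 0.102
1 has the higher sensitivity.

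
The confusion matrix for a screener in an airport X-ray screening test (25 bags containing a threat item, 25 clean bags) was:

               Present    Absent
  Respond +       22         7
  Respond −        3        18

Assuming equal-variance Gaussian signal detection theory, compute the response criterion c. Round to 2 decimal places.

H = 22/25 = 0.8800
FA = 7/25 = 0.2800
z(H) = 1.175
z(FA) = -0.583
c = −½·[z(H) + z(FA)] = −0.5 × (1.175 + (-0.583)) = -0.296

c = -0.30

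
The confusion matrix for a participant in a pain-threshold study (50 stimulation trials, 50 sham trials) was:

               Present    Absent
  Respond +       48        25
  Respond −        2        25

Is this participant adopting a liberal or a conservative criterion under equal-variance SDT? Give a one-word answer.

z(H) = 1.751, z(FA) = 0.000
c = −½·(z(H) + z(FA)) = -0.8755
c < 0 → liberal criterion (biased toward responding “yes”).

liberal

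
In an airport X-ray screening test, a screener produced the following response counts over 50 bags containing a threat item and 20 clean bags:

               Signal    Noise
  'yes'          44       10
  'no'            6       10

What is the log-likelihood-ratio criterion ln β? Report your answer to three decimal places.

H = 44/50 = 0.8800
FA = 10/20 = 0.5000
Φ⁻¹(H) = 1.1750
Φ⁻¹(FA) = 0.0000
ln β = −½·[z(H)² − z(FA)²] = −0.5 × (1.3806 − 0.0000) = -0.6903

ln β = -0.690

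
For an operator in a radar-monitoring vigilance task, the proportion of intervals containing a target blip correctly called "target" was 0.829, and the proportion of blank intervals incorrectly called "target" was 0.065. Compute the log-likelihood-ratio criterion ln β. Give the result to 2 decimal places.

ln β = 0.69

Φ⁻¹(H) = Φ⁻¹(0.829) = 0.950
Φ⁻¹(FA) = Φ⁻¹(0.065) = -1.514
ln β = −½·[z(H)² − z(FA)²] = −0.5 × (0.903 − 2.292) = 0.6945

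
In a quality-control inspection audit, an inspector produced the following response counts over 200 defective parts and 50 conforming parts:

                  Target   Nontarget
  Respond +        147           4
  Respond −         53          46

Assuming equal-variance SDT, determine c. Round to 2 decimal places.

c = 0.39

H = 147/200 = 0.7350
FA = 4/50 = 0.0800
z(0.7350) = 0.628, z(0.0800) = -1.405
c = −½·[z(H) + z(FA)] = −0.5 × (0.628 + (-1.405)) = 0.3885
c > 0: the inspector has a conservative response bias.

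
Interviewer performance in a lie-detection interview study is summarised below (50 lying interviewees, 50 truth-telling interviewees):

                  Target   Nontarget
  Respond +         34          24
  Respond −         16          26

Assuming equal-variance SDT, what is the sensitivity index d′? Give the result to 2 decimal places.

d′ = 0.52

H = 34/50 = 0.6800
FA = 24/50 = 0.4800
z(H) = z(0.6800) = 0.4677
z(FA) = z(0.4800) = -0.0502
d' = z(H) − z(FA) = 0.4677 − (-0.0502) = 0.5179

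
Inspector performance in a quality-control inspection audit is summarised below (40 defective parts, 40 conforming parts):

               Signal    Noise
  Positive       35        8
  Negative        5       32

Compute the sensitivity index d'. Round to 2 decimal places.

H = 35/40 = 0.8750
FA = 8/40 = 0.2000
z(H) = z(0.8750) = 1.1503
z(FA) = z(0.2000) = -0.8416
d' = z(H) − z(FA) = 1.1503 − (-0.8416) = 1.9919

d' = 1.99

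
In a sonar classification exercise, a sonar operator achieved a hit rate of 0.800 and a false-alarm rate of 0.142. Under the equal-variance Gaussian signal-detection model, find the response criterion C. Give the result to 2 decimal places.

C = 0.11

z(H) = 0.8416
z(FA) = -1.0714
c = −½·[z(H) + z(FA)] = −0.5 × (0.8416 + (-1.0714)) = 0.1149
c > 0: the sonar operator has a conservative response bias.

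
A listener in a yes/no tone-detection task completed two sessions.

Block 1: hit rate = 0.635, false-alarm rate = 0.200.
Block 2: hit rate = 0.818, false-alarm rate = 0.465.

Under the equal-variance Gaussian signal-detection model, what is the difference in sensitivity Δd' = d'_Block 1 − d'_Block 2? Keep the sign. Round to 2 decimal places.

Δd' = 0.19

Block 1: z(0.635) = 0.345, z(0.200) = -0.842, d' = 1.187
Block 2: z(0.818) = 0.908, z(0.465) = -0.088, d' = 0.996
Δd' = d'_Block 1 − d'_Block 2 = 1.187 − 0.996 = 0.191
Block 1 has the higher sensitivity.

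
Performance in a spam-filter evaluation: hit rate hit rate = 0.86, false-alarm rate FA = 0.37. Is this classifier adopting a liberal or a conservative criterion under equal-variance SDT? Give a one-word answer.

liberal

z(H) = 1.080, z(FA) = -0.332
c = −½·(z(H) + z(FA)) = -0.374
c < 0 → liberal criterion (biased toward responding “yes”).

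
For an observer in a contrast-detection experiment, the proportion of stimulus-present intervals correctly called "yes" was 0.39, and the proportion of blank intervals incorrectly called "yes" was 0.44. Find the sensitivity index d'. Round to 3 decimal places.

z(H) = -0.2793
z(FA) = -0.1510
d' = z(H) − z(FA) = -0.2793 − (-0.1510) = -0.1283

d' = -0.128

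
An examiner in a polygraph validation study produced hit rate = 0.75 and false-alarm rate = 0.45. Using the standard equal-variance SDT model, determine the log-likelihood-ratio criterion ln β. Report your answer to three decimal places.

ln β = -0.220

z(H) = z(0.75) = 0.6745
z(FA) = z(0.45) = -0.1257
ln β = −½·[z(H)² − z(FA)²] = −0.5 × (0.4550 − 0.0158) = -0.2196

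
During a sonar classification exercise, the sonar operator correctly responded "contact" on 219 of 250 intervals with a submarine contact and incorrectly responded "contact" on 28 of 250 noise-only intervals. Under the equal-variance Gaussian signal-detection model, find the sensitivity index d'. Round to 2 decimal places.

d' = 2.37

H = 219/250 = 0.8760
FA = 28/250 = 0.1120
Φ⁻¹(0.8760) = 1.155, Φ⁻¹(0.1120) = -1.216
d' = z(H) − z(FA) = 1.155 − (-1.216) = 2.371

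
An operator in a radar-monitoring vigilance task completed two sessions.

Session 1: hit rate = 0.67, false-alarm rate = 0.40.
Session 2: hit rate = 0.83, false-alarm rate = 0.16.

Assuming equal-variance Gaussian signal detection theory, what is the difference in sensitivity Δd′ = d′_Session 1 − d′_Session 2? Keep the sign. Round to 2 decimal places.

Session 1: z(0.67) = 0.440, z(0.40) = -0.253, d' = 0.693
Session 2: z(0.83) = 0.954, z(0.16) = -0.994, d' = 1.948
Δd' = d'_Session 1 − d'_Session 2 = 0.693 − 1.948 = -1.255
Session 2 has the higher sensitivity.

Δd′ = -1.26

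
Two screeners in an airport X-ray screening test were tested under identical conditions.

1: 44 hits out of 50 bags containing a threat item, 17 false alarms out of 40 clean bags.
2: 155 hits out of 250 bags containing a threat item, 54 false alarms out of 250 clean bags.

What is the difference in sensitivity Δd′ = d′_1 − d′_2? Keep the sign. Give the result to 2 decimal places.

1: z(0.8800) = 1.175, z(0.4250) = -0.189, d' = 1.364
2: z(0.6200) = 0.305, z(0.2160) = -0.786, d' = 1.091
Δd' = d'_1 − d'_2 = 1.364 − 1.091 = 0.273
1 has the higher sensitivity.

Δd′ = 0.27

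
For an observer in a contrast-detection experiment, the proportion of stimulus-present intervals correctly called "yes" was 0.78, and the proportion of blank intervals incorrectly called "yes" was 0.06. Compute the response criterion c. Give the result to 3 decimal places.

c = 0.391

z(H) = 0.7722
z(FA) = -1.5548
c = −½·[z(H) + z(FA)] = −0.5 × (0.7722 + (-1.5548)) = 0.3913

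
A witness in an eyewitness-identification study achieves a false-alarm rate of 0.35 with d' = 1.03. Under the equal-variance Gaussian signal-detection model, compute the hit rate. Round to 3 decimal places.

hit rate = 0.740

z(false-alarm rate) = z(0.35) = -0.3853
z(H) = z(FA) + d' = -0.3853 + 1.03 = 0.6447
hit rate = Φ(0.6447) = 0.7404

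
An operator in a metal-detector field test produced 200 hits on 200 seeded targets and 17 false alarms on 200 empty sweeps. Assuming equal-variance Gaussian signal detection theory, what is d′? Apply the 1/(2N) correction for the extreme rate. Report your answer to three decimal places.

The hit rate is 200/200 = 1, so apply the 1/(2N) correction: H → 1 − 1/(2·200) = 0.99750.
z(H) = z(0.99750) = 2.8070
z(FA) = z(0.08500) = -1.3722
d' = 2.8070 − (-1.3722) = 4.1792

d′ = 4.179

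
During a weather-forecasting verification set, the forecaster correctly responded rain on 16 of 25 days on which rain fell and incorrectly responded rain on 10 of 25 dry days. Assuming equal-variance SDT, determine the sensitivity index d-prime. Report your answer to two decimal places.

d-prime = 0.61

H = 16/25 = 0.6400
FA = 10/25 = 0.4000
z(0.6400) = 0.3585, z(0.4000) = -0.2533
d' = z(H) − z(FA) = 0.3585 − (-0.2533) = 0.6118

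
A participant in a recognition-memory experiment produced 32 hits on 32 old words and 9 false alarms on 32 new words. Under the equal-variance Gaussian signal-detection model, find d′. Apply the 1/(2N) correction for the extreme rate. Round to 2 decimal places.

d′ = 2.73

The hit rate is 32/32 = 1, so apply the 1/(2N) correction: H → 1 − 1/(2·32) = 0.98438.
z(H) = z(0.98438) = 2.154
z(FA) = z(0.28125) = -0.579
d' = 2.154 − (-0.579) = 2.733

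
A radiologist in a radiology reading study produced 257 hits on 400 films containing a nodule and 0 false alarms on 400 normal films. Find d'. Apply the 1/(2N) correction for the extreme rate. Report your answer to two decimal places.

The false-alarm rate is 0/400 = 0, so apply the 1/(2N) correction: FA → 1/(2·400) = 0.00125.
z(H) = z(0.64250) = 0.365
z(FA) = z(0.00125) = -3.023
d' = 0.365 − (-3.023) = 3.388

d' = 3.39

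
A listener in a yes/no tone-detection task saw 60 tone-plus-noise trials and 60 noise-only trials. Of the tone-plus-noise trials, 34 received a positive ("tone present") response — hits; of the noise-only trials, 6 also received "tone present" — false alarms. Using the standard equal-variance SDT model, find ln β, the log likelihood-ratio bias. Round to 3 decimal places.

H = 34/60 = 0.5667
FA = 6/60 = 0.1000
Φ⁻¹(H) = Φ⁻¹(0.5667) = 0.1680
Φ⁻¹(FA) = Φ⁻¹(0.1000) = -1.2816
ln β = −½·[z(H)² − z(FA)²] = −0.5 × (0.0282 − 1.6425) = 0.80715

ln β = 0.807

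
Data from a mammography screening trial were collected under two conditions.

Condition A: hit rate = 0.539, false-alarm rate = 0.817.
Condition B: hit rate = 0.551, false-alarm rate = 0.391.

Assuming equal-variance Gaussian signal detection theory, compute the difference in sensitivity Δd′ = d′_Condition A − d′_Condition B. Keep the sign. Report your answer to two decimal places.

Condition A: z(0.539) = 0.098, z(0.817) = 0.904, d' = -0.806
Condition B: z(0.551) = 0.128, z(0.391) = -0.277, d' = 0.405
Δd' = d'_Condition A − d'_Condition B = -0.806 − 0.405 = -1.211
Condition B has the higher sensitivity.

Δd′ = -1.21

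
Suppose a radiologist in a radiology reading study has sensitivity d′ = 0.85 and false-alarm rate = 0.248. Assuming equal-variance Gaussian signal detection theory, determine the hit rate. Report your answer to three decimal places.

hit rate = 0.567

z(false-alarm rate) = z(0.248) = -0.6808
z(H) = z(FA) + d' = -0.6808 + 0.85 = 0.1692
hit rate = Φ(0.1692) = 0.5672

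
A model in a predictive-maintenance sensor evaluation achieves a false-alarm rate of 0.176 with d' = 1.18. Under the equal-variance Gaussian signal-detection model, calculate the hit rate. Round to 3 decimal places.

hit rate = 0.598

z(false-alarm rate) = z(0.176) = -0.9307
z(H) = z(FA) + d' = -0.9307 + 1.18 = 0.2493
hit rate = Φ(0.2493) = 0.5984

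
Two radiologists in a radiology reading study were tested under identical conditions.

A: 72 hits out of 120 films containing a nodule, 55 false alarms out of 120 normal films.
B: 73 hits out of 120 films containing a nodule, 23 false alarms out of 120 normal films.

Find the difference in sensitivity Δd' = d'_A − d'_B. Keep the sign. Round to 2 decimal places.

Δd' = -0.79

A: z(0.6000) = 0.253, z(0.4583) = -0.105, d' = 0.358
B: z(0.6083) = 0.275, z(0.1917) = -0.872, d' = 1.147
Δd' = d'_A − d'_B = 0.358 − 1.147 = -0.789
B has the higher sensitivity.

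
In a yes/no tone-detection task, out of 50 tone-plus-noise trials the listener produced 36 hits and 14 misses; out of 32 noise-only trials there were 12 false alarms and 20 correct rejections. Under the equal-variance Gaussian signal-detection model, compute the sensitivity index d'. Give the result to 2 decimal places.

H = 36/50 = 0.7200
FA = 12/32 = 0.3750
Φ⁻¹(H) = 0.583
Φ⁻¹(FA) = -0.319
d' = z(H) − z(FA) = 0.583 − (-0.319) = 0.902

d' = 0.90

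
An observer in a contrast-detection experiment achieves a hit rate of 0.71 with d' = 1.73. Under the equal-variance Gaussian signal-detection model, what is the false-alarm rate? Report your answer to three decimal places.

z(hit rate) = z(0.71) = 0.5534
z(FA) = z(H) − d' = 0.5534 − 1.73 = -1.1766
false-alarm rate = Φ(-1.1766) = 0.1197

false-alarm rate = 0.120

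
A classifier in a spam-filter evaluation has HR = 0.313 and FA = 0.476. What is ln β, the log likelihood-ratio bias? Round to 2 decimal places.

ln β = -0.12

Φ⁻¹(0.313) = -0.487, Φ⁻¹(0.476) = -0.060
ln β = −½·[z(H)² − z(FA)²] = −0.5 × (0.237 − 0.004) = -0.1165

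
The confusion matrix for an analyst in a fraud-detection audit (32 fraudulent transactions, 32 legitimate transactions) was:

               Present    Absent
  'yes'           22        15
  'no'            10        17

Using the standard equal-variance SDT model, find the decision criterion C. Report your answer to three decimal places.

H = 22/32 = 0.6875
FA = 15/32 = 0.4688
z(H) = z(0.6875) = 0.4888
z(FA) = z(0.4688) = -0.0783
c = −½·[z(H) + z(FA)] = −0.5 × (0.4888 + (-0.0783)) = -0.20525

C = -0.205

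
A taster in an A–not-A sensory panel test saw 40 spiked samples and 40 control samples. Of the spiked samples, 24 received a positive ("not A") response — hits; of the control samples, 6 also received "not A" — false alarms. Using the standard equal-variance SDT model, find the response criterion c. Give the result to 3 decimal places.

c = 0.392

H = 24/40 = 0.6000
FA = 6/40 = 0.1500
Φ⁻¹(H) = Φ⁻¹(0.6000) = 0.2533
Φ⁻¹(FA) = Φ⁻¹(0.1500) = -1.0364
c = −½·[z(H) + z(FA)] = −0.5 × (0.2533 + (-1.0364)) = 0.39155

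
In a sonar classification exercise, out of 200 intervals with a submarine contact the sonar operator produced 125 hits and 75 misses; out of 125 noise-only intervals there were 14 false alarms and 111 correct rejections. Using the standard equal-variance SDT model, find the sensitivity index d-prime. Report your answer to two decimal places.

H = 125/200 = 0.6250
FA = 14/125 = 0.1120
Φ⁻¹(0.6250) = 0.3186, Φ⁻¹(0.1120) = -1.2160
d' = z(H) − z(FA) = 0.3186 − (-1.2160) = 1.5346

d-prime = 1.53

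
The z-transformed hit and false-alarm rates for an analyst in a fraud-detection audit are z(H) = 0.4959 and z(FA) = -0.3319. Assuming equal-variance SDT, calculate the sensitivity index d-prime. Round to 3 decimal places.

d-prime = 0.828

d' = z(H) − z(FA) = 0.4959 − (-0.3319) = 0.8278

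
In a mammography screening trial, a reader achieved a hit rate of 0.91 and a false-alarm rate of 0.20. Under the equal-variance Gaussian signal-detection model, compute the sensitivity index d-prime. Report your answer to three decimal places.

z(H) = z(0.91) = 1.3408
z(FA) = z(0.20) = -0.8416
d' = z(H) − z(FA) = 1.3408 − (-0.8416) = 2.1824

d-prime = 2.182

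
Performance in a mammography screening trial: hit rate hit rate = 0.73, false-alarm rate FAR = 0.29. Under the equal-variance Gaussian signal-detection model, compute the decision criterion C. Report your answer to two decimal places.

C = -0.03

Φ⁻¹(H) = Φ⁻¹(0.73) = 0.613
Φ⁻¹(FA) = Φ⁻¹(0.29) = -0.553
c = −½·[z(H) + z(FA)] = −0.5 × (0.613 + (-0.553)) = -0.030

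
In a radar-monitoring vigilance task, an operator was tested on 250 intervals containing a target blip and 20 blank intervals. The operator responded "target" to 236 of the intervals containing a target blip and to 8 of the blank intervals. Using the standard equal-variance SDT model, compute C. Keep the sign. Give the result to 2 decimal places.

H = 236/250 = 0.9440
FA = 8/20 = 0.4000
Φ⁻¹(H) = 1.5893
Φ⁻¹(FA) = -0.2533
c = −½·[z(H) + z(FA)] = −0.5 × (1.5893 + (-0.2533)) = -0.6680

C = -0.67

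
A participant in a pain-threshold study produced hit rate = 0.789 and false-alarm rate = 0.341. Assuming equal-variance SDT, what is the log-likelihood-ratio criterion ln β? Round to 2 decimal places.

ln β = -0.24

z(H) = 0.803
z(FA) = -0.410
ln β = −½·[z(H)² − z(FA)²] = −0.5 × (0.645 − 0.168) = -0.2385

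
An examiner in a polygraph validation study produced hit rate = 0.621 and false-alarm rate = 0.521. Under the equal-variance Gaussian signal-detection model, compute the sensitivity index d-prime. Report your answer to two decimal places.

d-prime = 0.26

z(H) = z(0.621) = 0.3081
z(FA) = z(0.521) = 0.0527
d' = z(H) − z(FA) = 0.3081 − 0.0527 = 0.2554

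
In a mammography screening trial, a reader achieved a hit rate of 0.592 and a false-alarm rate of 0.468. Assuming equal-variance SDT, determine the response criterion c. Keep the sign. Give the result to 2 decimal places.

c = -0.08

z(H) = z(0.592) = 0.2327
z(FA) = z(0.468) = -0.0803
c = −½·[z(H) + z(FA)] = −0.5 × (0.2327 + (-0.0803)) = -0.0762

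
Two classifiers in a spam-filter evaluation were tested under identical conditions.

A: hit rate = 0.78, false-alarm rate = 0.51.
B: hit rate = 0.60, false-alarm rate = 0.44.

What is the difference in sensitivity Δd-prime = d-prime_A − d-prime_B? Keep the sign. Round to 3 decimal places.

A: z(0.78) = 0.7722, z(0.51) = 0.0251, d' = 0.7471
B: z(0.60) = 0.2533, z(0.44) = -0.1510, d' = 0.4043
Δd' = d'_A − d'_B = 0.7471 − 0.4043 = 0.3428
A has the higher sensitivity.

Δd-prime = 0.343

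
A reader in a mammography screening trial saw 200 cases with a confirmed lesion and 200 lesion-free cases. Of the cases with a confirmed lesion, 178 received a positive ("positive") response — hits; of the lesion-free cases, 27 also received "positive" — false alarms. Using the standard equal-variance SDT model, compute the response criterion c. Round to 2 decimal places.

H = 178/200 = 0.8900
FA = 27/200 = 0.1350
z(H) = 1.2265
z(FA) = -1.1031
c = −½·[z(H) + z(FA)] = −0.5 × (1.2265 + (-1.1031)) = -0.0617
c < 0: the reader has a liberal response bias.

c = -0.06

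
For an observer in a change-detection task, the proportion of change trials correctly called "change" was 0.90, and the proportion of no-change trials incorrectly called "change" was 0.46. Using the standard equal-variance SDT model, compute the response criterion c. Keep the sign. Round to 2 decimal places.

c = -0.59

z(H) = z(0.90) = 1.2816
z(FA) = z(0.46) = -0.1004
c = −½·[z(H) + z(FA)] = −0.5 × (1.2816 + (-0.1004)) = -0.5906
c < 0: the observer has a liberal response bias.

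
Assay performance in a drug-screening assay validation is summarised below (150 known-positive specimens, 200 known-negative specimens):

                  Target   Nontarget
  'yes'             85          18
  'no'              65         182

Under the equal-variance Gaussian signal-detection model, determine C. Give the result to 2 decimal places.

C = 0.59

H = 85/150 = 0.5667
FA = 18/200 = 0.0900
z(H) = 0.1680
z(FA) = -1.3408
c = −½·[z(H) + z(FA)] = −0.5 × (0.1680 + (-1.3408)) = 0.5864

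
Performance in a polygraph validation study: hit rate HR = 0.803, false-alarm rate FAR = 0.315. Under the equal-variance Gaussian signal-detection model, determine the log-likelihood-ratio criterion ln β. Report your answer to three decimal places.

Φ⁻¹(H) = Φ⁻¹(0.803) = 0.8524
Φ⁻¹(FA) = Φ⁻¹(0.315) = -0.4817
ln β = −½·[z(H)² − z(FA)²] = −0.5 × (0.7266 − 0.2320) = -0.2473

ln β = -0.247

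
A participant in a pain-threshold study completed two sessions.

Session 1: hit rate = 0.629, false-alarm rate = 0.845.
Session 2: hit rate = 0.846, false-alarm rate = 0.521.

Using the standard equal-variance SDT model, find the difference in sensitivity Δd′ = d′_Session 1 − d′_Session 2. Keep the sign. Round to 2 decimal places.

Session 1: z(0.629) = 0.329, z(0.845) = 1.015, d' = -0.686
Session 2: z(0.846) = 1.019, z(0.521) = 0.053, d' = 0.966
Δd' = d'_Session 1 − d'_Session 2 = -0.686 − 0.966 = -1.652
Session 2 has the higher sensitivity.

Δd′ = -1.65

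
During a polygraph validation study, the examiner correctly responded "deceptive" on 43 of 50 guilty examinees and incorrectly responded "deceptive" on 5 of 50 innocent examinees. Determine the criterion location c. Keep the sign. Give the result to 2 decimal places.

c = 0.10

H = 43/50 = 0.8600
FA = 5/50 = 0.1000
Φ⁻¹(0.8600) = 1.0803, Φ⁻¹(0.1000) = -1.2816
c = −½·[z(H) + z(FA)] = −0.5 × (1.0803 + (-1.2816)) = 0.10065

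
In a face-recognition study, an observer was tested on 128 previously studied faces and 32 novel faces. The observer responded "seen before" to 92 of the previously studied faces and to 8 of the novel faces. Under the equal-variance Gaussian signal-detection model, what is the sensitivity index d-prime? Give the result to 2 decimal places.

d-prime = 1.25

H = 92/128 = 0.7188
FA = 8/32 = 0.2500
Φ⁻¹(H) = Φ⁻¹(0.7188) = 0.579
Φ⁻¹(FA) = Φ⁻¹(0.2500) = -0.674
d' = z(H) − z(FA) = 0.579 − (-0.674) = 1.253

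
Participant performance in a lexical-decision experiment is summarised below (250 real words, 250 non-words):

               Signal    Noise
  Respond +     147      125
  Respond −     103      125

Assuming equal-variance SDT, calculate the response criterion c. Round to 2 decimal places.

c = -0.11

H = 147/250 = 0.5880
FA = 125/250 = 0.5000
z(0.5880) = 0.2224, z(0.5000) = 0.0000
c = −½·[z(H) + z(FA)] = −0.5 × (0.2224 + 0.0000) = -0.1112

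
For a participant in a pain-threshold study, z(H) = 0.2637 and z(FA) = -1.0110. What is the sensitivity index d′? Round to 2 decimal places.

d' = z(H) − z(FA) = 0.2637 − (-1.0110) = 1.2747

d′ = 1.27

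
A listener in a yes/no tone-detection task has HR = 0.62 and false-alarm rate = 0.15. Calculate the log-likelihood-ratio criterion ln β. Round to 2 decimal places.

ln β = 0.49

z(H) = 0.305
z(FA) = -1.036
ln β = −½·[z(H)² − z(FA)²] = −0.5 × (0.093 − 1.073) = 0.490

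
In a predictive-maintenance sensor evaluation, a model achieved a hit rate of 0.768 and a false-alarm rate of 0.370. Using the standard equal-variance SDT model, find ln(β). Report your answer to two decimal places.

z(0.768) = 0.732, z(0.370) = -0.332
ln β = −½·[z(H)² − z(FA)²] = −0.5 × (0.536 − 0.110) = -0.213

ln β = -0.21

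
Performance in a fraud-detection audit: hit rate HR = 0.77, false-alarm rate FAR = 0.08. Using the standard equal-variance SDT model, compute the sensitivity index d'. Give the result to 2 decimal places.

d' = 2.14

z(H) = z(0.77) = 0.7388
z(FA) = z(0.08) = -1.4051
d' = z(H) − z(FA) = 0.7388 − (-1.4051) = 2.1439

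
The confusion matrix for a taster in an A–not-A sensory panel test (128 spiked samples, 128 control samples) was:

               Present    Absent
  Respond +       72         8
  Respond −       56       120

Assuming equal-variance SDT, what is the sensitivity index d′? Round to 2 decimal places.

d′ = 1.69

H = 72/128 = 0.5625
FA = 8/128 = 0.0625
Φ⁻¹(H) = 0.1573
Φ⁻¹(FA) = -1.5341
d' = z(H) − z(FA) = 0.1573 − (-1.5341) = 1.6914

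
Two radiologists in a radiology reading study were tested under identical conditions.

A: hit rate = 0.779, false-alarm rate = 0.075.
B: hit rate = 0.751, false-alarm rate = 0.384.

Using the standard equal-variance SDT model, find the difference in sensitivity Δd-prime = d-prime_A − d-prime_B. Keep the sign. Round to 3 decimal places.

Δd-prime = 1.236

A: z(0.779) = 0.7688, z(0.075) = -1.4395, d' = 2.2083
B: z(0.751) = 0.6776, z(0.384) = -0.2950, d' = 0.9726
Δd' = d'_A − d'_B = 2.2083 − 0.9726 = 1.2357
A has the higher sensitivity.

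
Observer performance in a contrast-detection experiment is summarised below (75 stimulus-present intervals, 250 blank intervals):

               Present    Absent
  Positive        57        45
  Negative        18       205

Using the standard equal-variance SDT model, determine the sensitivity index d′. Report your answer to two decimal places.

H = 57/75 = 0.7600
FA = 45/250 = 0.1800
z(H) = z(0.7600) = 0.706
z(FA) = z(0.1800) = -0.915
d' = z(H) − z(FA) = 0.706 − (-0.915) = 1.621

d′ = 1.62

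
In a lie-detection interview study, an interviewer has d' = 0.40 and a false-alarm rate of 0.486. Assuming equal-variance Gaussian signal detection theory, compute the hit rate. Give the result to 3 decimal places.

z(false-alarm rate) = z(0.486) = -0.0351
z(H) = z(FA) + d' = -0.0351 + 0.40 = 0.3649
hit rate = Φ(0.3649) = 0.6424

hit rate = 0.642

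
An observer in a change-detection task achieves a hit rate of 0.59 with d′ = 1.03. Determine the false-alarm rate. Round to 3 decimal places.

z(hit rate) = z(0.59) = 0.2275
z(FA) = z(H) − d' = 0.2275 − 1.03 = -0.8025
false-alarm rate = Φ(-0.8025) = 0.2111

false-alarm rate = 0.211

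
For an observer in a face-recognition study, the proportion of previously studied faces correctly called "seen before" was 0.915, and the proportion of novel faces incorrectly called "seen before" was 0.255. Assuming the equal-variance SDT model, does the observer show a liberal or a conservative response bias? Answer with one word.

liberal

z(H) = 1.372, z(FA) = -0.659
c = −½·(z(H) + z(FA)) = -0.3565
c < 0 → liberal criterion (biased toward responding “yes”).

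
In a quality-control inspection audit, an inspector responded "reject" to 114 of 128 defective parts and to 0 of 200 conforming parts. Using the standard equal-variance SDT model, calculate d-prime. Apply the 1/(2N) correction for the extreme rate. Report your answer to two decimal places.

d-prime = 4.04

The false-alarm rate is 0/200 = 0, so apply the 1/(2N) correction: FA → 1/(2·200) = 0.00250.
z(H) = z(0.89062) = 1.230
z(FA) = z(0.00250) = -2.807
d' = 1.230 − (-2.807) = 4.037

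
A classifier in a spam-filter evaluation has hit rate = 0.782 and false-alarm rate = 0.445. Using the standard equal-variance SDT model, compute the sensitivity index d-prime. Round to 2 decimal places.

d-prime = 0.92

z(H) = 0.7790
z(FA) = -0.1383
d' = z(H) − z(FA) = 0.7790 − (-0.1383) = 0.9173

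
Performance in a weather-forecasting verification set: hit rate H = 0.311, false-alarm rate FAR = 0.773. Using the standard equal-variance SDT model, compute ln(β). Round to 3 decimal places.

Φ⁻¹(H) = Φ⁻¹(0.311) = -0.4930
Φ⁻¹(FA) = Φ⁻¹(0.773) = 0.7488
ln β = −½·[z(H)² − z(FA)²] = −0.5 × (0.2430 − 0.5607) = 0.15885

ln β = 0.159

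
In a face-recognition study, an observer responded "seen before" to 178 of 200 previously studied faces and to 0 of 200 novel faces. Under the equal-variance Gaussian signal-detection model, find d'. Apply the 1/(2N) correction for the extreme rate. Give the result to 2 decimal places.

d' = 4.03

The false-alarm rate is 0/200 = 0, so apply the 1/(2N) correction: FA → 1/(2·200) = 0.00250.
z(H) = z(0.89000) = 1.227
z(FA) = z(0.00250) = -2.807
d' = 1.227 − (-2.807) = 4.034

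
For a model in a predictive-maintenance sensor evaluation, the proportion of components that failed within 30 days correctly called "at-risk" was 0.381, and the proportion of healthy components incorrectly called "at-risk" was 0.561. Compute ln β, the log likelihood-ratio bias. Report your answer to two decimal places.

ln β = -0.03

z(H) = z(0.381) = -0.303
z(FA) = z(0.561) = 0.154
ln β = −½·[z(H)² − z(FA)²] = −0.5 × (0.092 − 0.024) = -0.034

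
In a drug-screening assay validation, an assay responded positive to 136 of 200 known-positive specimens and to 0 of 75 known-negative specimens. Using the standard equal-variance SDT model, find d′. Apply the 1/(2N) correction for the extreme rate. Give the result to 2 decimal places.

d′ = 2.94

The false-alarm rate is 0/75 = 0, so apply the 1/(2N) correction: FA → 1/(2·75) = 0.00667.
z(H) = z(0.68000) = 0.468
z(FA) = z(0.00667) = -2.475
d' = 0.468 − (-2.475) = 2.943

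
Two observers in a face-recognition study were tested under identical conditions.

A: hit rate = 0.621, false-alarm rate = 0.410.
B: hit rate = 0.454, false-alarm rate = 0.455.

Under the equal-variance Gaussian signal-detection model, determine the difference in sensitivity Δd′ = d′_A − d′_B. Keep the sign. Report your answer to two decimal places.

Δd′ = 0.54

A: z(0.621) = 0.308, z(0.410) = -0.228, d' = 0.536
B: z(0.454) = -0.116, z(0.455) = -0.113, d' = -0.003
Δd' = d'_A − d'_B = 0.536 − (-0.003) = 0.539
A has the higher sensitivity.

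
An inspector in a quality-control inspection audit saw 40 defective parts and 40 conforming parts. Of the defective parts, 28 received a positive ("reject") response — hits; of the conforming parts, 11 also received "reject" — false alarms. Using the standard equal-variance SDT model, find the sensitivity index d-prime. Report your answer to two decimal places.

H = 28/40 = 0.7000
FA = 11/40 = 0.2750
z(H) = z(0.7000) = 0.524
z(FA) = z(0.2750) = -0.598
d' = z(H) − z(FA) = 0.524 − (-0.598) = 1.122

d-prime = 1.12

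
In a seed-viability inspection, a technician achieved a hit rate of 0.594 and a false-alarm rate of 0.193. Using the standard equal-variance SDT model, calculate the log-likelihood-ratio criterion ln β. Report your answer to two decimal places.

ln β = 0.35

z(H) = z(0.594) = 0.238
z(FA) = z(0.193) = -0.867
ln β = −½·[z(H)² − z(FA)²] = −0.5 × (0.057 − 0.752) = 0.3475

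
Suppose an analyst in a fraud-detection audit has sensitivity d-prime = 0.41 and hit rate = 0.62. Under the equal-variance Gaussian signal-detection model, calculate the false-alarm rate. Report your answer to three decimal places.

z(hit rate) = z(0.62) = 0.3055
z(FA) = z(H) − d' = 0.3055 − 0.41 = -0.1045
false-alarm rate = Φ(-0.1045) = 0.4584

false-alarm rate = 0.458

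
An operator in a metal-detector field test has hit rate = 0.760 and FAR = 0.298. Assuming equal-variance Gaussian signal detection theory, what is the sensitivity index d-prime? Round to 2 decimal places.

z(0.760) = 0.7063, z(0.298) = -0.5302
d' = z(H) − z(FA) = 0.7063 − (-0.5302) = 1.2365

d-prime = 1.24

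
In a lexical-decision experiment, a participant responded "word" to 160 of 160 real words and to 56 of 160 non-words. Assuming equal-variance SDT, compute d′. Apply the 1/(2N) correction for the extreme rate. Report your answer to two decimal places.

The hit rate is 160/160 = 1, so apply the 1/(2N) correction: H → 1 − 1/(2·160) = 0.99687.
z(H) = z(0.99687) = 2.734
z(FA) = z(0.35000) = -0.385
d' = 2.734 − (-0.385) = 3.119

d′ = 3.12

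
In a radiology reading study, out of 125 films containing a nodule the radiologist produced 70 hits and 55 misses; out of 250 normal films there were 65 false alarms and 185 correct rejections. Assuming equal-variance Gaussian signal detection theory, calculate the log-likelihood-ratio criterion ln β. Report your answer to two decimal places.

ln β = 0.20

H = 70/125 = 0.5600
FA = 65/250 = 0.2600
z(H) = z(0.5600) = 0.151
z(FA) = z(0.2600) = -0.643
ln β = −½·[z(H)² − z(FA)²] = −0.5 × (0.023 − 0.413) = 0.195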